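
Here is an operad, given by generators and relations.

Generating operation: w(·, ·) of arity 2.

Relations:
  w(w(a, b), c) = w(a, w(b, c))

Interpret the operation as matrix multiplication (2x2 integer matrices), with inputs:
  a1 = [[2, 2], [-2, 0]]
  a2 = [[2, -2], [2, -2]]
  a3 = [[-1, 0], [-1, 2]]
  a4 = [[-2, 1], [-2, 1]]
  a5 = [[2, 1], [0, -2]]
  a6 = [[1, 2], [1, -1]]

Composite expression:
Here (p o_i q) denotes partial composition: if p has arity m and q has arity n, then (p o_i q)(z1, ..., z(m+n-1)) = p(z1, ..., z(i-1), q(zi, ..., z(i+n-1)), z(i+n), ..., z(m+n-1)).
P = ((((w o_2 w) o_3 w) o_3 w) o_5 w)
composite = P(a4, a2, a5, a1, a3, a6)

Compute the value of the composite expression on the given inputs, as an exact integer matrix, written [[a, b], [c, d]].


[[-12, 24], [-12, 24]]

w(a5, a1) = [[2, 4], [4, 0]]
w(a3, a6) = [[-1, -2], [1, -4]]
w(w(a5, a1), w(a3, a6)) = [[2, -20], [-4, -8]]
w(a2, w(w(a5, a1), w(a3, a6))) = [[12, -24], [12, -24]]
w(a4, w(a2, w(w(a5, a1), w(a3, a6)))) = [[-12, 24], [-12, 24]]


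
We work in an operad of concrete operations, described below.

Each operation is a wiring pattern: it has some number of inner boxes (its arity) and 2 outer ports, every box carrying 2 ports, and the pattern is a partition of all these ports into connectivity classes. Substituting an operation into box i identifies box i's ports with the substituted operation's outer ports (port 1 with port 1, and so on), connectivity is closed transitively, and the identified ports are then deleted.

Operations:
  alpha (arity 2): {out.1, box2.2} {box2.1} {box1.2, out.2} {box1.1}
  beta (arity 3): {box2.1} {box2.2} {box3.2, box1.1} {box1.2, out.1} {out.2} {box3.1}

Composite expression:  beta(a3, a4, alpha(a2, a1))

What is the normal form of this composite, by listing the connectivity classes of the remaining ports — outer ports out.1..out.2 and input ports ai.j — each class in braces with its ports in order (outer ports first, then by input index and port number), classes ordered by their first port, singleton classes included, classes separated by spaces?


After gluing at beta, chains via deleted ports link the a-ports.
through alpha, on inputs (a2, a1): {out.1, a1.2} {out.2, a2.2} {a1.1} {a2.1} (out.j = stage outer ports)
through beta, on inputs (a3, a4, a2, a1): {out.1, a3.2} {out.2} {a1.1} {a1.2} {a2.1} {a2.2, a3.1} {a4.1} {a4.2} (out.j = stage outer ports)

{out.1, a3.2} {out.2} {a1.1} {a1.2} {a2.1} {a2.2, a3.1} {a4.1} {a4.2}


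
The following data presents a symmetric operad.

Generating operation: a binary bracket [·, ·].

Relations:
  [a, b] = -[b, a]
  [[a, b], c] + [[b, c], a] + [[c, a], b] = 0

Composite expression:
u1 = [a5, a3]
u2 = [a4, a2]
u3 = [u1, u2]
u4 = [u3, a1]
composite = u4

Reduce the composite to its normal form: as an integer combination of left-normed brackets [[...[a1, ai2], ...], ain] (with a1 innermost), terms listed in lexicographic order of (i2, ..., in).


[[[[a1, a2], a4], a3], a5] - [[[[a1, a2], a4], a5], a3] - [[[[a1, a3], a5], a2], a4] + [[[[a1, a3], a5], a4], a2] - [[[[a1, a4], a2], a3], a5] + [[[[a1, a4], a2], a5], a3] + [[[[a1, a5], a3], a2], a4] - [[[[a1, a5], a3], a4], a2]

Skip Jacobi rewriting: expand, keep a1-initial words, read off terms.
Composite bracket: [[[a5, a3], [a4, a2]], a1]
The bracket unfolds into 16 signed words via [a, b] = ab - ba (2^4 = 16).
Coefficients come from the a1-initial words:
  sign of a1a2a4a3a5 is +1, so it contributes +[[[[a1, a2], a4], a3], a5]
  sign of a1a2a4a5a3 is -1, so it contributes -[[[[a1, a2], a4], a5], a3]
  sign of a1a3a5a2a4 is -1, so it contributes -[[[[a1, a3], a5], a2], a4]
  sign of a1a3a5a4a2 is +1, so it contributes +[[[[a1, a3], a5], a4], a2]
  sign of a1a4a2a3a5 is -1, so it contributes -[[[[a1, a4], a2], a3], a5]
  sign of a1a4a2a5a3 is +1, so it contributes +[[[[a1, a4], a2], a5], a3]
  sign of a1a5a3a2a4 is +1, so it contributes +[[[[a1, a5], a3], a2], a4]
  sign of a1a5a3a4a2 is -1, so it contributes -[[[[a1, a5], a3], a4], a2]


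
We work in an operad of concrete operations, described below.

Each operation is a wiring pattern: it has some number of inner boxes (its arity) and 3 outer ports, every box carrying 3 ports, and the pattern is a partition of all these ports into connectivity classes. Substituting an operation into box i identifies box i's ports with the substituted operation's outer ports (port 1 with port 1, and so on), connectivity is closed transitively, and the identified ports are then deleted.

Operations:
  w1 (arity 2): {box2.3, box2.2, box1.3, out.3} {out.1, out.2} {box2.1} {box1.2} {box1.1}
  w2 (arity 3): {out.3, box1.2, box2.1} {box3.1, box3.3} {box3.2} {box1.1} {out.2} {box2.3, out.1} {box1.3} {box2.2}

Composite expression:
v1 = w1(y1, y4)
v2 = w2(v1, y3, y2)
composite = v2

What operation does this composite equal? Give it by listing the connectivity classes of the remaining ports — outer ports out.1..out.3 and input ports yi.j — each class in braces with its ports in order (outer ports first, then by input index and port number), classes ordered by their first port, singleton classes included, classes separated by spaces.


{out.1, y3.3} {out.2} {out.3, y3.1} {y1.1} {y1.2} {y1.3, y4.2, y4.3} {y2.1, y2.3} {y2.2} {y3.2} {y4.1}

Substituting into w2 glues patterns; closure does the rest.
the subtree at w1 composes to {out.1, out.2} {out.3, y1.3, y4.2, y4.3} {y1.1} {y1.2} {y4.1} on (y1, y4); out.j = own outer ports
the subtree at w2 composes to {out.1, y3.3} {out.2} {out.3, y3.1} {y1.1} {y1.2} {y1.3, y4.2, y4.3} {y2.1, y2.3} {y2.2} {y3.2} {y4.1} on (y1, y4, y3, y2); out.j = own outer ports


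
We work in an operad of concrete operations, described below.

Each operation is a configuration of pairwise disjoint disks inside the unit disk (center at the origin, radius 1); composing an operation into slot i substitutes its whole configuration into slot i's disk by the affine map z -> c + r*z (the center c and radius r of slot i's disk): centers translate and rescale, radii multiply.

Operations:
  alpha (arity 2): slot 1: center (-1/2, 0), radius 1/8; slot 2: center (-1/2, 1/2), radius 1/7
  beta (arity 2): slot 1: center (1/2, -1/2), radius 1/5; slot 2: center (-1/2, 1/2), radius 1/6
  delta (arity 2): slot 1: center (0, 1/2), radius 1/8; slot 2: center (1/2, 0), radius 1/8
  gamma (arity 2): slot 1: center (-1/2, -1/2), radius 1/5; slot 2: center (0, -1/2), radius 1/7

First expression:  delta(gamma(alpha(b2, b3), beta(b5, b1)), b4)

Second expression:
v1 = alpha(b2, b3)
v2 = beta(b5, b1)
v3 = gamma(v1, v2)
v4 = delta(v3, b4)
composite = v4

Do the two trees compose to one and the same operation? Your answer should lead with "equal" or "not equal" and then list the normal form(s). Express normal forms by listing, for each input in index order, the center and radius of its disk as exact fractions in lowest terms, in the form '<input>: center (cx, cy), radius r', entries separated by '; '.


equal; the common form is b1: center (-1/112, 25/56), radius 1/336; b2: center (-3/40, 7/16), radius 1/320; b3: center (-3/40, 9/20), radius 1/280; b4: center (1/2, 0), radius 1/8; b5: center (1/112, 3/7), radius 1/280

The first expression reduces to b1: center (-1/112, 25/56), radius 1/336; b2: center (-3/40, 7/16), radius 1/320; b3: center (-3/40, 9/20), radius 1/280; b4: center (1/2, 0), radius 1/8; b5: center (1/112, 3/7), radius 1/280
The second expression reduces to b1: center (-1/112, 25/56), radius 1/336; b2: center (-3/40, 7/16), radius 1/320; b3: center (-3/40, 9/20), radius 1/280; b4: center (1/2, 0), radius 1/8; b5: center (1/112, 3/7), radius 1/280
Identical normal forms: equal.


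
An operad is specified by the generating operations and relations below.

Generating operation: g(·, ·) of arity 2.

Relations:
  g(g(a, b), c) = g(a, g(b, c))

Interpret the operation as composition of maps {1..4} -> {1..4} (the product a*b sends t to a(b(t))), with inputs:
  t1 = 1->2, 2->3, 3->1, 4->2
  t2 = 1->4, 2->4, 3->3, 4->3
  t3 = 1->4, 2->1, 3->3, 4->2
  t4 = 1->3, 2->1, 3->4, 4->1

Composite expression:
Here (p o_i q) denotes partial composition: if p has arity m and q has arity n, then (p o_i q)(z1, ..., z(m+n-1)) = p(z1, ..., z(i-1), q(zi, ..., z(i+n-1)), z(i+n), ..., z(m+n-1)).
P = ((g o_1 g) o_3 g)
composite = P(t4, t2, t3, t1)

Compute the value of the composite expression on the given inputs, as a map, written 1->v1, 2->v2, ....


1->1, 2->4, 3->4, 4->1

g(t4, t2) = 1->1, 2->1, 3->4, 4->4
g(t3, t1) = 1->1, 2->3, 3->4, 4->1
g(g(t4, t2), g(t3, t1)) = 1->1, 2->4, 3->4, 4->1


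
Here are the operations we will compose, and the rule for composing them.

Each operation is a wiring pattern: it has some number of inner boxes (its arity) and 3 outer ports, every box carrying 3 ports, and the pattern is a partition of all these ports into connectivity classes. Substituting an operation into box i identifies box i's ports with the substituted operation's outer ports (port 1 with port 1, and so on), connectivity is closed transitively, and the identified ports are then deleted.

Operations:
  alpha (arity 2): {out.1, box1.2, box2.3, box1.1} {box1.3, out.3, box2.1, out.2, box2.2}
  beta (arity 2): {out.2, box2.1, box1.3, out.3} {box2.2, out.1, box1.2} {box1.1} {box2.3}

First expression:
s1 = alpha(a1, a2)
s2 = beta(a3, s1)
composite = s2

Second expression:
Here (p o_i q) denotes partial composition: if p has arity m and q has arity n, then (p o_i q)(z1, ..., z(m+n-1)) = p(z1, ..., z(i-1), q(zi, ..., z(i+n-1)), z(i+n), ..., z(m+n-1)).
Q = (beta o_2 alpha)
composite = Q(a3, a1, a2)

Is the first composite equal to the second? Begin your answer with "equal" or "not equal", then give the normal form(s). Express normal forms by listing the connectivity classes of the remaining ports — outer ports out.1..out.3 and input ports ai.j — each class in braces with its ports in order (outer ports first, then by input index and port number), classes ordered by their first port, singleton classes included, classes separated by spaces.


equal; both compose to {out.1, a1.3, a2.1, a2.2, a3.2} {out.2, out.3, a1.1, a1.2, a2.3, a3.3} {a3.1}


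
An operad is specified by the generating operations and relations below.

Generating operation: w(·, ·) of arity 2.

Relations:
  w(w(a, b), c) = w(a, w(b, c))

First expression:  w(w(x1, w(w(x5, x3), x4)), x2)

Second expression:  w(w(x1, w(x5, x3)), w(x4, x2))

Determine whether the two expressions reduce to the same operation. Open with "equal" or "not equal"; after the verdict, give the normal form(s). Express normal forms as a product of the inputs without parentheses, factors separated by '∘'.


In normal form, the first expression is x1 ∘ x5 ∘ x3 ∘ x4 ∘ x2
In normal form, the second expression is x1 ∘ x5 ∘ x3 ∘ x4 ∘ x2
Identical normal forms: equal.

equal; both compose to x1 ∘ x5 ∘ x3 ∘ x4 ∘ x2


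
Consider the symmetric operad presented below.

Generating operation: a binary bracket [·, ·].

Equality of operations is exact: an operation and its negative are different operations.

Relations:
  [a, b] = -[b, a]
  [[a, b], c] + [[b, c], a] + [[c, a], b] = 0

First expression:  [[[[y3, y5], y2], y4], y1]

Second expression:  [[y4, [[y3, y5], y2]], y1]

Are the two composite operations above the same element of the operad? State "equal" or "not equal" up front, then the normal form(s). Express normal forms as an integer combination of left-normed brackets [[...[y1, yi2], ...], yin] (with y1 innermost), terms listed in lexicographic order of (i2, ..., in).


In normal form, the first expression is [[[[y1, y2], y3], y5], y4] - [[[[y1, y2], y5], y3], y4] - [[[[y1, y3], y5], y2], y4] - [[[[y1, y4], y2], y3], y5] + [[[[y1, y4], y2], y5], y3] + [[[[y1, y4], y3], y5], y2] - [[[[y1, y4], y5], y3], y2] + [[[[y1, y5], y3], y2], y4]
In normal form, the second expression is -[[[[y1, y2], y3], y5], y4] + [[[[y1, y2], y5], y3], y4] + [[[[y1, y3], y5], y2], y4] + [[[[y1, y4], y2], y3], y5] - [[[[y1, y4], y2], y5], y3] - [[[[y1, y4], y3], y5], y2] + [[[[y1, y4], y5], y3], y2] - [[[[y1, y5], y3], y2], y4]
The normal forms differ: not equal.

not equal; first: [[[[y1, y2], y3], y5], y4] - [[[[y1, y2], y5], y3], y4] - [[[[y1, y3], y5], y2], y4] - [[[[y1, y4], y2], y3], y5] + [[[[y1, y4], y2], y5], y3] + [[[[y1, y4], y3], y5], y2] - [[[[y1, y4], y5], y3], y2] + [[[[y1, y5], y3], y2], y4]; second: -[[[[y1, y2], y3], y5], y4] + [[[[y1, y2], y5], y3], y4] + [[[[y1, y3], y5], y2], y4] + [[[[y1, y4], y2], y3], y5] - [[[[y1, y4], y2], y5], y3] - [[[[y1, y4], y3], y5], y2] + [[[[y1, y4], y5], y3], y2] - [[[[y1, y5], y3], y2], y4]


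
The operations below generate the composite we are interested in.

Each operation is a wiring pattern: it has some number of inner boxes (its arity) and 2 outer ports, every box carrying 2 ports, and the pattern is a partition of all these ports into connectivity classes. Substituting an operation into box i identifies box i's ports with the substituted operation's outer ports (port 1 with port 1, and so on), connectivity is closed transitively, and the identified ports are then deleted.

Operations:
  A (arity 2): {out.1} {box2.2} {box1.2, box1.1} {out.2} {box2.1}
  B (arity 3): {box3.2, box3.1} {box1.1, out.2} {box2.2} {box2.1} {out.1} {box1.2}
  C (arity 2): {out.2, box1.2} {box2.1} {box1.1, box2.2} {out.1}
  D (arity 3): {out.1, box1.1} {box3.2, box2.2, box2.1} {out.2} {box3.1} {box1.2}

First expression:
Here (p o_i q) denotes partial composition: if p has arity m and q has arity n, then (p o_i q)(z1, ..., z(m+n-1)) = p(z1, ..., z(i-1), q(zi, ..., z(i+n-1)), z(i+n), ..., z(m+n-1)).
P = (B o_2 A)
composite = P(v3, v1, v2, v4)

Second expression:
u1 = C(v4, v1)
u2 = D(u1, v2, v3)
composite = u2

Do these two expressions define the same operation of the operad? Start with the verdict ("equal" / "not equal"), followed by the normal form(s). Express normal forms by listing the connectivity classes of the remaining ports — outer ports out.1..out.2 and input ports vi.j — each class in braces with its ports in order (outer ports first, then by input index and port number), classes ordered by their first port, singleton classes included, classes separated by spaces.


In normal form, the first expression is {out.1} {out.2, v3.1} {v1.1, v1.2} {v2.1} {v2.2} {v3.2} {v4.1, v4.2}
In normal form, the second expression is {out.1} {out.2} {v1.1} {v1.2, v4.1} {v2.1, v2.2, v3.2} {v3.1} {v4.2}
The normal forms differ: not equal.

not equal: they reduce to {out.1} {out.2, v3.1} {v1.1, v1.2} {v2.1} {v2.2} {v3.2} {v4.1, v4.2} and {out.1} {out.2} {v1.1} {v1.2, v4.1} {v2.1, v2.2, v3.2} {v3.1} {v4.2}


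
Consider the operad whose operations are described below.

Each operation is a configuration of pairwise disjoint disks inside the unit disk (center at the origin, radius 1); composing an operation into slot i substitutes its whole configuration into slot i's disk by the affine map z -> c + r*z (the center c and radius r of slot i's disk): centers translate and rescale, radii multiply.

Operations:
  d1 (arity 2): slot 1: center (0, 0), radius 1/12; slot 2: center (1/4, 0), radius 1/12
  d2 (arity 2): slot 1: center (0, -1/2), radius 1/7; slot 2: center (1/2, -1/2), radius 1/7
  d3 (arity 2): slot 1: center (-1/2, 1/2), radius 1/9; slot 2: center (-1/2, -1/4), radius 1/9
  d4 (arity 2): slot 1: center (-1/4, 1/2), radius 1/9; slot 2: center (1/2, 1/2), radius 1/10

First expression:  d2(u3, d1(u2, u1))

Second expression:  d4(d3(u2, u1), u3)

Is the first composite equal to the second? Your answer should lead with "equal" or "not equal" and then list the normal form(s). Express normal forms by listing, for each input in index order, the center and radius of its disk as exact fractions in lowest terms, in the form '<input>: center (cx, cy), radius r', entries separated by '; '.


In normal form, the first expression is u1: center (15/28, -1/2), radius 1/84; u2: center (1/2, -1/2), radius 1/84; u3: center (0, -1/2), radius 1/7
In normal form, the second expression is u1: center (-11/36, 17/36), radius 1/81; u2: center (-11/36, 5/9), radius 1/81; u3: center (1/2, 1/2), radius 1/10
No match — not equal.

not equal: they reduce to u1: center (15/28, -1/2), radius 1/84; u2: center (1/2, -1/2), radius 1/84; u3: center (0, -1/2), radius 1/7 and u1: center (-11/36, 17/36), radius 1/81; u2: center (-11/36, 5/9), radius 1/81; u3: center (1/2, 1/2), radius 1/10


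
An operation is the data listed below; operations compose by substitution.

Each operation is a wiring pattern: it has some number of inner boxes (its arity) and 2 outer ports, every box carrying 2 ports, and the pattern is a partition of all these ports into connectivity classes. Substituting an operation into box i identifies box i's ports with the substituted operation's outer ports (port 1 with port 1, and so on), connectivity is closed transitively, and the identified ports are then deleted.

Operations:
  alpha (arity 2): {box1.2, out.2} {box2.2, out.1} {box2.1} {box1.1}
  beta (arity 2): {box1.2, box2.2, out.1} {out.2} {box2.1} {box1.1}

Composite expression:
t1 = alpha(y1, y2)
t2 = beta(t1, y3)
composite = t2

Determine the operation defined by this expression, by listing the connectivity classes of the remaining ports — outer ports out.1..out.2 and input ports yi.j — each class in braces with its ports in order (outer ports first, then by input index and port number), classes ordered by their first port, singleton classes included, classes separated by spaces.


Reachability decides: close wires over beta-identified ports.
alpha over (y1, y2) gives {out.1, y2.2} {out.2, y1.2} {y1.1} {y2.1}, out.j being that stage's outer ports
beta over (y1, y2, y3) gives {out.1, y1.2, y3.2} {out.2} {y1.1} {y2.1} {y2.2} {y3.1}, out.j being that stage's outer ports

{out.1, y1.2, y3.2} {out.2} {y1.1} {y2.1} {y2.2} {y3.1}


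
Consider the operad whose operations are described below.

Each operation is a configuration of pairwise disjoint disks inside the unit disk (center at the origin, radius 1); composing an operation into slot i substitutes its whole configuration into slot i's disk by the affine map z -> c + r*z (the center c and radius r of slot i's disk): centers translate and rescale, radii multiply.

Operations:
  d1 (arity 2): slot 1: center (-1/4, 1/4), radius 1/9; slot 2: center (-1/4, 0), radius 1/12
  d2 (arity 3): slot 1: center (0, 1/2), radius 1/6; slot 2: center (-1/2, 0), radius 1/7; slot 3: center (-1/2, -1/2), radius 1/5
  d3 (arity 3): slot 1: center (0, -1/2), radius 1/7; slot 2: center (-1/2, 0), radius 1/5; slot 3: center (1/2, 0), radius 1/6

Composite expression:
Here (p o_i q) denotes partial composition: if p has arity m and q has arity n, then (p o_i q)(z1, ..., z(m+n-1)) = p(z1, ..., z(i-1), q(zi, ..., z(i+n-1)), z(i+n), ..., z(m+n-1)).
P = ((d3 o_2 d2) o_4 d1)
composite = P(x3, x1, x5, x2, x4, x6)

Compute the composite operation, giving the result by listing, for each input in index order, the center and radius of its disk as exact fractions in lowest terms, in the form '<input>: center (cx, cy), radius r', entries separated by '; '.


Follow each x-input down from d3: c' goes to c + r*c', radius to r*r'.
input x3: composing its 1 substitution step yields center (0, -1/2), radius 1/7
input x1: composing its 2 substitution steps yields center (-1/2, 1/10), radius 1/30
input x5: composing its 2 substitution steps yields center (-3/5, 0), radius 1/35
input x2: composing its 3 substitution steps yields center (-61/100, -9/100), radius 1/225
input x4: composing its 3 substitution steps yields center (-61/100, -1/10), radius 1/300
input x6: composing its 1 substitution step yields center (1/2, 0), radius 1/6

x1: center (-1/2, 1/10), radius 1/30; x2: center (-61/100, -9/100), radius 1/225; x3: center (0, -1/2), radius 1/7; x4: center (-61/100, -1/10), radius 1/300; x5: center (-3/5, 0), radius 1/35; x6: center (1/2, 0), radius 1/6


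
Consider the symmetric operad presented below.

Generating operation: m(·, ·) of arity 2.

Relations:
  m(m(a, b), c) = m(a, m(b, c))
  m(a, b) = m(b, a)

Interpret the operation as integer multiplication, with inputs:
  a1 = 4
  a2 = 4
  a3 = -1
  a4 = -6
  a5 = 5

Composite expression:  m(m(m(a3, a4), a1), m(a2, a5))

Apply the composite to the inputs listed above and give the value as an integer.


480

m(a3, a4) = 6
m(m(a3, a4), a1) = 24
m(a2, a5) = 20
m(m(m(a3, a4), a1), m(a2, a5)) = 480


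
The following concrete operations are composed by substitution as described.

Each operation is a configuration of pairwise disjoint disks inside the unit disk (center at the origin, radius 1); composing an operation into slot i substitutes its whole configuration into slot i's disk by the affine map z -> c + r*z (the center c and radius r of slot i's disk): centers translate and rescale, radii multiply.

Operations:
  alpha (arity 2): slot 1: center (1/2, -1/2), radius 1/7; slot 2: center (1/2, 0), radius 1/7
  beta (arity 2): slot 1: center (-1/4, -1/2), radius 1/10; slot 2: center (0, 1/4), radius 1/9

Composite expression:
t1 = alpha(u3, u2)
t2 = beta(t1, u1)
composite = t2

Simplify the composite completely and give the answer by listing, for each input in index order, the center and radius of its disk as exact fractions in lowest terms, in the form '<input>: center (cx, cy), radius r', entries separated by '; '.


u1: center (0, 1/4), radius 1/9; u2: center (-1/5, -1/2), radius 1/70; u3: center (-1/5, -11/20), radius 1/70

Only the slot chain above each u matters under beta; compose those maps.
u3: after 2 affine steps, its disk has center (-1/5, -11/20), radius 1/70
u2: after 2 affine steps, its disk has center (-1/5, -1/2), radius 1/70
u1: after 1 affine step, its disk has center (0, 1/4), radius 1/9


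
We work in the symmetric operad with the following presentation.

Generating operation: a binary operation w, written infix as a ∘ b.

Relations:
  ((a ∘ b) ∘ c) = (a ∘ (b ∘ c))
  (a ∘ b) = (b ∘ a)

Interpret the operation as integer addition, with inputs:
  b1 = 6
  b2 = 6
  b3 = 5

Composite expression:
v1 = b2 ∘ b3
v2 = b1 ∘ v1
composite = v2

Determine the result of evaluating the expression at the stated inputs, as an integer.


(b2 ∘ b3) = 11
(b1 ∘ (b2 ∘ b3)) = 17

17


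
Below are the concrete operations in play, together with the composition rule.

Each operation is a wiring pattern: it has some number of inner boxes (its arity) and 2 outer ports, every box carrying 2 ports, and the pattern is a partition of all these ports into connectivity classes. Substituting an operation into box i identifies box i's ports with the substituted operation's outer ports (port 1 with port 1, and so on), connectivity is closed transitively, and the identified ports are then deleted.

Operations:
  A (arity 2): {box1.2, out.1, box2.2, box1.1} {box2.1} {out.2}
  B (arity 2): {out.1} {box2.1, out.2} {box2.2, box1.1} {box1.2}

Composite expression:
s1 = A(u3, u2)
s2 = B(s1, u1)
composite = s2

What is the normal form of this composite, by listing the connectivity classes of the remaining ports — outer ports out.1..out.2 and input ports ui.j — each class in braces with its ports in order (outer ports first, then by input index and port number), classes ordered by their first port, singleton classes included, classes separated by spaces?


{out.1} {out.2, u1.1} {u1.2, u2.2, u3.1, u3.2} {u2.1}

Treat the ports identified at B as solder joints: merge, then drop.
through A, on inputs (u3, u2): {out.1, u2.2, u3.1, u3.2} {out.2} {u2.1} (out.j = stage outer ports)
through B, on inputs (u3, u2, u1): {out.1} {out.2, u1.1} {u1.2, u2.2, u3.1, u3.2} {u2.1} (out.j = stage outer ports)


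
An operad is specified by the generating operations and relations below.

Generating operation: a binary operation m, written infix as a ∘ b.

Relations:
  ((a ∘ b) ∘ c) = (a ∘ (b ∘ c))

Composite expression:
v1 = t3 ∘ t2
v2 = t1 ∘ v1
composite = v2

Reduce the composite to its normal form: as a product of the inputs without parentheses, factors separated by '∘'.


Associativity of m dissolves the nesting; only the t-input order survives.
(t3 ∘ t2) collapses to t3 ∘ t2
(t1 ∘ (t3 ∘ t2)) collapses to t1 ∘ t3 ∘ t2

t1 ∘ t3 ∘ t2


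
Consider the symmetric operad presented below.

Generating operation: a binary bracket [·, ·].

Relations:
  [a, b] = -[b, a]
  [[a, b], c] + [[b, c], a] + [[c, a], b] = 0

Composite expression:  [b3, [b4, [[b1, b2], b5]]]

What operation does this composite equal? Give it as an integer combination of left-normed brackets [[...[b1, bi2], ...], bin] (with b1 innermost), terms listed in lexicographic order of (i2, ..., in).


Left-normed coefficients sit on the b1-initial expansion words.
Composite bracket: [b3, [b4, [[b1, b2], b5]]]
Each bracket splits as ab - ba, giving 16 signed words (2^4 = 16).
Words beginning with b1 determine it all:
  from b1b2b5b4b3, sign +1: term +[[[[b1, b2], b5], b4], b3]

[[[[b1, b2], b5], b4], b3]


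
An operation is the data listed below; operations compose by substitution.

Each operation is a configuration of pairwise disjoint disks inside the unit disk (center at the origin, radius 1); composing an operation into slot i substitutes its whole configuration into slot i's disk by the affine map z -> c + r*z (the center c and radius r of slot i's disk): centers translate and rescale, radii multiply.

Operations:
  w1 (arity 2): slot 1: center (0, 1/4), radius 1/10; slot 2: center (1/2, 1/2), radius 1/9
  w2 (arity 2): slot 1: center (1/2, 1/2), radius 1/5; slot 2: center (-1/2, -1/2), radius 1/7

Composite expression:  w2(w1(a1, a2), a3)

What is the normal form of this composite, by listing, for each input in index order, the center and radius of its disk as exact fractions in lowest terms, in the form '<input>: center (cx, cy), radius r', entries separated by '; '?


Only the slot chain above each a matters under w2; compose those maps.
input a1: composing its 2 substitution steps yields center (1/2, 11/20), radius 1/50
input a2: composing its 2 substitution steps yields center (3/5, 3/5), radius 1/45
input a3: composing its 1 substitution step yields center (-1/2, -1/2), radius 1/7

a1: center (1/2, 11/20), radius 1/50; a2: center (3/5, 3/5), radius 1/45; a3: center (-1/2, -1/2), radius 1/7


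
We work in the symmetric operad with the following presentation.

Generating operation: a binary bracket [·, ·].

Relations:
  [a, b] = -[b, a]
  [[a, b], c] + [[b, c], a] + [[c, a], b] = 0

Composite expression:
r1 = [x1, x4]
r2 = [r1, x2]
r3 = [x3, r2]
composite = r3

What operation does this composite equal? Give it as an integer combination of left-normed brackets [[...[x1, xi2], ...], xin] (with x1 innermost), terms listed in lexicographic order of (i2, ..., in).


-[[[x1, x4], x2], x3]

Antisymmetry and Jacobi reduce to x1-anchored left-normed brackets.
Composite bracket: [x3, [[x1, x4], x2]]
Expanding via [a, b] = ab - ba: 8 signed words (2^3 = 8).
Only words starting with x1 matter:
  sign of x1x4x2x3 is -1, so it contributes -[[[x1, x4], x2], x3]


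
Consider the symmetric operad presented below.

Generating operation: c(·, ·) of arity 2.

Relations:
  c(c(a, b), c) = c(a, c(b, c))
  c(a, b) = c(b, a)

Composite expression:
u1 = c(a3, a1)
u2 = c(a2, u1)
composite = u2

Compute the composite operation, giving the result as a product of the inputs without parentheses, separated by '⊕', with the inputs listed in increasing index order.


Both nesting and order wash out for c; what remains is which a's occur.
c(a3, a1) collapses to a3 ⊕ a1
c(a2, c(a3, a1)) collapses to a2 ⊕ a3 ⊕ a1
the factors in increasing index order: a1 ⊕ a2 ⊕ a3

a1 ⊕ a2 ⊕ a3


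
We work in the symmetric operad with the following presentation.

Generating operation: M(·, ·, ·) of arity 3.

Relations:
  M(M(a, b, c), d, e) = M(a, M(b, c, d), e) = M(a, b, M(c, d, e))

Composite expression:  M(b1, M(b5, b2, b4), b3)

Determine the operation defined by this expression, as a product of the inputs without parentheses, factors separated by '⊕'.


Associativity of M dissolves the nesting; only the b-input order survives.
M(b5, b2, b4) spells out as b5 ⊕ b2 ⊕ b4
M(b1, M(b5, b2, b4), b3) spells out as b1 ⊕ b5 ⊕ b2 ⊕ b4 ⊕ b3

b1 ⊕ b5 ⊕ b2 ⊕ b4 ⊕ b3


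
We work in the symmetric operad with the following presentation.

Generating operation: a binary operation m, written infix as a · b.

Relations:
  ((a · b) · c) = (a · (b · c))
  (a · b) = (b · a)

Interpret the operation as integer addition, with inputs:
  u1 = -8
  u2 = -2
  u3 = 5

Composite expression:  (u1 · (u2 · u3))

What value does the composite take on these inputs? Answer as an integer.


-5

(u2 · u3) = 3
(u1 · (u2 · u3)) = -5


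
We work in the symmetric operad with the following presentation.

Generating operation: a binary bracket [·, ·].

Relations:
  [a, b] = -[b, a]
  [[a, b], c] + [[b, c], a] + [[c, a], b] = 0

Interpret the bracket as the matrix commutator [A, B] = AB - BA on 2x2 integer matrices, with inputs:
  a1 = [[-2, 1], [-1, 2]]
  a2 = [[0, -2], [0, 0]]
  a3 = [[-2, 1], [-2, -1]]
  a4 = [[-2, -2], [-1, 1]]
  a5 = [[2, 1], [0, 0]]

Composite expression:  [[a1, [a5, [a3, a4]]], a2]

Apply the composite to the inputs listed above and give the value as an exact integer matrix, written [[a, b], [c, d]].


[a3, a4] = [[-5, 5], [5, 5]]
[a5, [a3, a4]] = [[5, 20], [-10, -5]]
[a1, [a5, [a3, a4]]] = [[10, -90], [-50, -10]]
[[a1, [a5, [a3, a4]]], a2] = [[-100, -40], [0, 100]]

[[-100, -40], [0, 100]]


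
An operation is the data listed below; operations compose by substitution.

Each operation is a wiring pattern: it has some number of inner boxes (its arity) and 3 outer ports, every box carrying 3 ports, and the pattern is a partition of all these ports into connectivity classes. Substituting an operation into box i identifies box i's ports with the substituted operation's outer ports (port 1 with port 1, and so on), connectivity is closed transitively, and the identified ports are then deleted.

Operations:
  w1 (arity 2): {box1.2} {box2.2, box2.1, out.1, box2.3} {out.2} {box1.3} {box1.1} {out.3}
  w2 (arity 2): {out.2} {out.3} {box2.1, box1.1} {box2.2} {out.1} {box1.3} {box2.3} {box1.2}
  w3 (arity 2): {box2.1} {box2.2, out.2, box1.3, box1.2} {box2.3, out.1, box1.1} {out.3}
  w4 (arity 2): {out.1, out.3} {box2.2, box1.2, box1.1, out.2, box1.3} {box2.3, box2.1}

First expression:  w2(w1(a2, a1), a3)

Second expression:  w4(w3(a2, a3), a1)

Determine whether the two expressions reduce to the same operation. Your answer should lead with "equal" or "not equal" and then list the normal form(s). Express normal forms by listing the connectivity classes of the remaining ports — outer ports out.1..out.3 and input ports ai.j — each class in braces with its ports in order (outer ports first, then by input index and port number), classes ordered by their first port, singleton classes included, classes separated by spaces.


not equal: they reduce to {out.1} {out.2} {out.3} {a1.1, a1.2, a1.3, a3.1} {a2.1} {a2.2} {a2.3} {a3.2} {a3.3} and {out.1, out.3} {out.2, a1.2, a2.1, a2.2, a2.3, a3.2, a3.3} {a1.1, a1.3} {a3.1}

Reducing the first expression gives {out.1} {out.2} {out.3} {a1.1, a1.2, a1.3, a3.1} {a2.1} {a2.2} {a2.3} {a3.2} {a3.3}
Reducing the second expression gives {out.1, out.3} {out.2, a1.2, a2.1, a2.2, a2.3, a3.2, a3.3} {a1.1, a1.3} {a3.1}
Distinct normal forms: not equal.


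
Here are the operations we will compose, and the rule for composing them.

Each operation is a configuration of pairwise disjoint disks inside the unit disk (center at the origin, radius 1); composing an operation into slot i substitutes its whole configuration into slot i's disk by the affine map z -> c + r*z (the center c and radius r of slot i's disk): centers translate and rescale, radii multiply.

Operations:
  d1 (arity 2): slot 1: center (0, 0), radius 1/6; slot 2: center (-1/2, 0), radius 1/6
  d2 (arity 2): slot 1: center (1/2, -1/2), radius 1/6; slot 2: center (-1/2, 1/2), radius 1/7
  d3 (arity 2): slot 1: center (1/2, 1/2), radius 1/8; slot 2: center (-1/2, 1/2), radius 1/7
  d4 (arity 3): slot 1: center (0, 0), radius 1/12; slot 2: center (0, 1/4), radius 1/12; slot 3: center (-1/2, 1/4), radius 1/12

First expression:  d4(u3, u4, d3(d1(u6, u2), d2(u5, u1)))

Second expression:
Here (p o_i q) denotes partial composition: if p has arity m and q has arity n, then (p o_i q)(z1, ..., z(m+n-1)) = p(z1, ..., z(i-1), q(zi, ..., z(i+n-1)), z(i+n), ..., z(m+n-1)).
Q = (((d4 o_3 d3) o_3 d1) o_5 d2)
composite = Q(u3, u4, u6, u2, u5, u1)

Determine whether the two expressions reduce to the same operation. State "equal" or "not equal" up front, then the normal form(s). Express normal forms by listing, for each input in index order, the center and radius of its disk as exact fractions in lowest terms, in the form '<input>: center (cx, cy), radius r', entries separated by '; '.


The first expression reduces to u1: center (-23/42, 25/84), radius 1/588; u2: center (-89/192, 7/24), radius 1/576; u3: center (0, 0), radius 1/12; u4: center (0, 1/4), radius 1/12; u5: center (-15/28, 2/7), radius 1/504; u6: center (-11/24, 7/24), radius 1/576
The second expression reduces to u1: center (-23/42, 25/84), radius 1/588; u2: center (-89/192, 7/24), radius 1/576; u3: center (0, 0), radius 1/12; u4: center (0, 1/4), radius 1/12; u5: center (-15/28, 2/7), radius 1/504; u6: center (-11/24, 7/24), radius 1/576
Identical normal forms: equal.

equal: each reduces to u1: center (-23/42, 25/84), radius 1/588; u2: center (-89/192, 7/24), radius 1/576; u3: center (0, 0), radius 1/12; u4: center (0, 1/4), radius 1/12; u5: center (-15/28, 2/7), radius 1/504; u6: center (-11/24, 7/24), radius 1/576


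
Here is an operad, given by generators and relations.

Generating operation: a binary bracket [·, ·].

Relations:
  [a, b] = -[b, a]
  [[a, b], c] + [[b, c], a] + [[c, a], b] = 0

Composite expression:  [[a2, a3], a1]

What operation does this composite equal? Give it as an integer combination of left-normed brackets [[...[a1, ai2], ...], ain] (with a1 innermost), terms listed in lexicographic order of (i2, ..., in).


-[[a1, a2], a3] + [[a1, a3], a2]

Skip Jacobi rewriting: expand, keep a1-initial words, read off terms.
Composite bracket: [[a2, a3], a1]
Full expansion: 4 signed words from ab - ba (2^2 = 4).
Collect the words opening with a1:
  sign of a1a2a3 is -1, so it contributes -[[a1, a2], a3]
  sign of a1a3a2 is +1, so it contributes +[[a1, a3], a2]


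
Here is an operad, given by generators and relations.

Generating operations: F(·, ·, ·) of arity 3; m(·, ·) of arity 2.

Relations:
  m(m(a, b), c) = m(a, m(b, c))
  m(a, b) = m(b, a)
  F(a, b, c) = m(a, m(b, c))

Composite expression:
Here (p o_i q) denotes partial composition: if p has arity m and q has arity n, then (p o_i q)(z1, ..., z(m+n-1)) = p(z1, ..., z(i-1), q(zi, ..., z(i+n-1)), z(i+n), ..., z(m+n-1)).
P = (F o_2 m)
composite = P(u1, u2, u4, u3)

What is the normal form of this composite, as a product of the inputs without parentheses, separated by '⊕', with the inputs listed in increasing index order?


u1 ⊕ u2 ⊕ u3 ⊕ u4

Shape and order are irrelevant to F; the u-input set decides.
m(u2, u4) spells out as u2 ⊕ u4
F(u1, m(u2, u4), u3) spells out as u1 ⊕ u2 ⊕ u4 ⊕ u3
reordering the factors by index: u1 ⊕ u2 ⊕ u3 ⊕ u4


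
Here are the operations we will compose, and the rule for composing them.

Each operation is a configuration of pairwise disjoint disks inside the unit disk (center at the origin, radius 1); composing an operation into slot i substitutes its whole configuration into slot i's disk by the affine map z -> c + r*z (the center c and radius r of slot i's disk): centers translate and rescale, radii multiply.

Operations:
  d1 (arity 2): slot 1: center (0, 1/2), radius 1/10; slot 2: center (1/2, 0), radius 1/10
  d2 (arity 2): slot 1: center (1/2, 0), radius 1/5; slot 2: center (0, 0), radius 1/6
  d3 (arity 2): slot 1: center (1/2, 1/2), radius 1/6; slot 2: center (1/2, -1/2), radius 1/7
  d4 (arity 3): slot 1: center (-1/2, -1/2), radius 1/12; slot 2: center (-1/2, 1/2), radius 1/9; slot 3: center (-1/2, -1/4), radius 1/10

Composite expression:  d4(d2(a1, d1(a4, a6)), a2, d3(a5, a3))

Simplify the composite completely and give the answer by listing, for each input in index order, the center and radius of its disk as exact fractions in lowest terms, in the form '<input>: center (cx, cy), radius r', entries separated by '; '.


Each a-disk chains the slot maps above it in d4; radii multiply.
tracing a1 down its 2-map path: center (-11/24, -1/2), radius 1/60
tracing a4 down its 3-map path: center (-1/2, -71/144), radius 1/720
tracing a6 down its 3-map path: center (-71/144, -1/2), radius 1/720
tracing a2 down its 1-map path: center (-1/2, 1/2), radius 1/9
tracing a5 down its 2-map path: center (-9/20, -1/5), radius 1/60
tracing a3 down its 2-map path: center (-9/20, -3/10), radius 1/70

a1: center (-11/24, -1/2), radius 1/60; a2: center (-1/2, 1/2), radius 1/9; a3: center (-9/20, -3/10), radius 1/70; a4: center (-1/2, -71/144), radius 1/720; a5: center (-9/20, -1/5), radius 1/60; a6: center (-71/144, -1/2), radius 1/720


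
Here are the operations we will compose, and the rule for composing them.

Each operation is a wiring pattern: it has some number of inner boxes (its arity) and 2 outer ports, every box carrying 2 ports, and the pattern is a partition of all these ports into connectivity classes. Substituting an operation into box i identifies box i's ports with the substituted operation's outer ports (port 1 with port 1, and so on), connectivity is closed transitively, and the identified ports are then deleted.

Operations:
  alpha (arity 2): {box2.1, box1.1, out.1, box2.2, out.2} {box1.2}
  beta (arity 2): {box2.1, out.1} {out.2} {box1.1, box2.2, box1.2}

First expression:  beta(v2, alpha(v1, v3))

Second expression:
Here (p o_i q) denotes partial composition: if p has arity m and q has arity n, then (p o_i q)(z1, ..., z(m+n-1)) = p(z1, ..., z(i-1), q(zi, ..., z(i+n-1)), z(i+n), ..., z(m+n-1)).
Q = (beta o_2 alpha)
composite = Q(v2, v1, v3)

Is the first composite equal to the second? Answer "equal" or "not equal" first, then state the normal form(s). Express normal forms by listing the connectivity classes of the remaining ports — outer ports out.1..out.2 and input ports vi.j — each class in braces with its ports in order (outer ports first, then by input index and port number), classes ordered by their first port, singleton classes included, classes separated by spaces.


equal: each reduces to {out.1, v1.1, v2.1, v2.2, v3.1, v3.2} {out.2} {v1.2}


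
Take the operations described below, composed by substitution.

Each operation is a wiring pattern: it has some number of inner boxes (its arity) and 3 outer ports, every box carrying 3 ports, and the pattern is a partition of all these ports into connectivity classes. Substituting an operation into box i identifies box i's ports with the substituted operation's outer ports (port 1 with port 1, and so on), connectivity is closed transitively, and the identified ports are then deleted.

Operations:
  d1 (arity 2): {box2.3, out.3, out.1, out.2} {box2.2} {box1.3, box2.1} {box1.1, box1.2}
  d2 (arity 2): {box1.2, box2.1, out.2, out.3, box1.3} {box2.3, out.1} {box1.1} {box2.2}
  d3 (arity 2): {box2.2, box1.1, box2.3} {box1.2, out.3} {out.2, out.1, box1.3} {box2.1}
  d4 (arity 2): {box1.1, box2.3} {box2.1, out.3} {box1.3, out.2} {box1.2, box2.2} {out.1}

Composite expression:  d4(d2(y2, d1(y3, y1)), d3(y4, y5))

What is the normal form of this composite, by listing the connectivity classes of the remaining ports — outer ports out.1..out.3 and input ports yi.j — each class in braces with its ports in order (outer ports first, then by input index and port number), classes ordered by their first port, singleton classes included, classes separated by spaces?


After gluing at d4, chains via deleted ports link the y-ports.
d1 over (y3, y1) gives {out.1, out.2, out.3, y1.3} {y1.1, y3.3} {y1.2} {y3.1, y3.2}, out.j being that stage's outer ports
d2 over (y2, y3, y1) gives {out.1, out.2, out.3, y1.3, y2.2, y2.3} {y1.1, y3.3} {y1.2} {y2.1} {y3.1, y3.2}, out.j being that stage's outer ports
d3 over (y4, y5) gives {out.1, out.2, y4.3} {out.3, y4.2} {y4.1, y5.2, y5.3} {y5.1}, out.j being that stage's outer ports
d4 over (y2, y3, y1, y4, y5) gives {out.1} {out.2, out.3, y1.3, y2.2, y2.3, y4.2, y4.3} {y1.1, y3.3} {y1.2} {y2.1} {y3.1, y3.2} {y4.1, y5.2, y5.3} {y5.1}, out.j being that stage's outer ports

{out.1} {out.2, out.3, y1.3, y2.2, y2.3, y4.2, y4.3} {y1.1, y3.3} {y1.2} {y2.1} {y3.1, y3.2} {y4.1, y5.2, y5.3} {y5.1}
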